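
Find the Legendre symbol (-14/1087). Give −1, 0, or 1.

First reduce: -14 ≡ 1073 (mod 1087).
Reciprocity: 1073 ≡ 1 and 1087 ≡ 3 (mod 4), so (1073/1087) = +(1087/1073).
Reduce top mod 1073: now compute (14/1073).
Pull out 2: since 1073 ≡ 1 (mod 8), (2/1073) = +1.
Reciprocity: 7 ≡ 3 and 1073 ≡ 1 (mod 4), so (7/1073) = +(1073/7).
Reduce top mod 7: now compute (2/7).
Pull out 2: since 7 ≡ 7 (mod 8), (2/7) = +1.
Reached (1/7) = 1. Collecting the sign flips along the way, the symbol is +1.

1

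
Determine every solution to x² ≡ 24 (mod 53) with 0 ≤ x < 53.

53 ≡ 1 (mod 4), so we find a root by search.
Trying successive values, 17² = 289 ≡ 24 (mod 53). The other root is 53 − 17 = 36.

17, 36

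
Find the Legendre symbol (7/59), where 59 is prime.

1

Euler's criterion: (7/59) ≡ 7^29 (mod 59).
7^2 ≡ 49 (mod 59)
7^4 ≡ 41 (mod 59)
7^8 ≡ 29 (mod 59)
7^16 ≡ 15 (mod 59)
7^29 = 7^(16+8+4+1) ≡ 1 (mod 59).
Result is 1, so (7/59) = 1.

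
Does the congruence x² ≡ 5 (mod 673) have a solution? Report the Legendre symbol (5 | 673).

Reciprocity: 5 ≡ 1 and 673 ≡ 1 (mod 4), so (5/673) = +(673/5).
Reduce top mod 5: now compute (3/5).
Reciprocity: 3 ≡ 3 and 5 ≡ 1 (mod 4), so (3/5) = +(5/3).
Reduce top mod 3: now compute (2/3).
Pull out 2: since 3 ≡ 3 (mod 8), (2/3) = -1.
Reached (1/3) = 1. Collecting the sign flips along the way, the symbol is -1.

-1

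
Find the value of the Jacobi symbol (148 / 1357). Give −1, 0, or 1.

1

Pull out 2^2: since 1357 ≡ 5 (mod 8), (2/1357) = -1, so (2/1357)^2 = +1.
Reciprocity: 37 ≡ 1 and 1357 ≡ 1 (mod 4), so (37/1357) = +(1357/37).
Reduce top mod 37: now compute (25/37).
Reciprocity: 25 ≡ 1 and 37 ≡ 1 (mod 4), so (25/37) = +(37/25).
Reduce top mod 25: now compute (12/25).
Pull out 2^2: since 25 ≡ 1 (mod 8), (2/25) = +1, so (2/25)^2 = +1.
Reciprocity: 3 ≡ 3 and 25 ≡ 1 (mod 4), so (3/25) = +(25/3).
Reduce top mod 3: now compute (1/3).
Reached (1/3) = 1. Collecting the sign flips along the way, the symbol is +1.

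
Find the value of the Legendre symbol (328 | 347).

Pull out 2^3: since 347 ≡ 3 (mod 8), (2/347) = -1, so (2/347)^3 = -1.
Reciprocity: 41 ≡ 1 and 347 ≡ 3 (mod 4), so (41/347) = +(347/41).
Reduce top mod 41: now compute (19/41).
Reciprocity: 19 ≡ 3 and 41 ≡ 1 (mod 4), so (19/41) = +(41/19).
Reduce top mod 19: now compute (3/19).
Reciprocity: 3 ≡ 3 and 19 ≡ 3 (mod 4), so (3/19) = −(19/3).
Reduce top mod 3: now compute (1/3).
Reached (1/3) = 1. Collecting the sign flips along the way, the symbol is +1.

1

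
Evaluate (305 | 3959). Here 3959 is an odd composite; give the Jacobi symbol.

Reciprocity: 305 ≡ 1 and 3959 ≡ 3 (mod 4), so (305/3959) = +(3959/305).
Reduce top mod 305: now compute (299/305).
Reciprocity: 299 ≡ 3 and 305 ≡ 1 (mod 4), so (299/305) = +(305/299).
Reduce top mod 299: now compute (6/299).
Pull out 2: since 299 ≡ 3 (mod 8), (2/299) = -1.
Reciprocity: 3 ≡ 3 and 299 ≡ 3 (mod 4), so (3/299) = −(299/3).
Reduce top mod 3: now compute (2/3).
Pull out 2: since 3 ≡ 3 (mod 8), (2/3) = -1.
Reached (1/3) = 1. Collecting the sign flips along the way, the symbol is -1.

-1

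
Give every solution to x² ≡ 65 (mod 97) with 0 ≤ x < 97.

29, 68

97 ≡ 1 (mod 4), so we find a root by search.
Trying successive values, 29² = 841 ≡ 65 (mod 97). The other root is 97 − 29 = 68.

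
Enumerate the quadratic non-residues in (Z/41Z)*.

Square k = 1,…,20 (k and 41−k give the same square):
1²=1, 2²=4, 3²=9, 4²=16, 5²=25, 6²=36, 7²≡8, 8²≡23, 9²≡40, 10²≡18, 11²≡39, 12²≡21, 13²≡5, 14²≡32, 15²≡20, 16²≡10, 17²≡2, 18²≡37, 19²≡33, 20²≡31 (mod 41).
The residues are {1, 2, 4, 5, 8, 9, 10, 16, 18, 20, 21, 23, 25, 31, 32, 33, 36, 37, 39, 40}; the non-residues are the remaining 20 nonzero classes.

3 6 7 11 12 13 14 15 17 19 22 24 26 27 28 29 30 34 35 38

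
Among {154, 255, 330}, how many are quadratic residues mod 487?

(154/487) = +1 → QR.
(255/487) = -1 → non-residue.
(330/487) = -1 → non-residue.
Total quadratic residues among the 3: 1.

1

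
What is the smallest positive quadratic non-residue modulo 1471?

3

(2/1471) = +1, so 2 is a residue.
(3/1471) = −1, so 3 is the smallest positive non-residue mod 1471.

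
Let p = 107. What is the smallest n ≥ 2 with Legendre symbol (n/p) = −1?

(2/107) = −1, so 2 is the smallest positive non-residue mod 107.

2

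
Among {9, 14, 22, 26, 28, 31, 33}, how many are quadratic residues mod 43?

3

(9/43) = +1 → QR.
(14/43) = +1 → QR.
(22/43) = -1 → non-residue.
(26/43) = -1 → non-residue.
(28/43) = -1 → non-residue.
(31/43) = +1 → QR.
(33/43) = -1 → non-residue.
Total quadratic residues among the 7: 3.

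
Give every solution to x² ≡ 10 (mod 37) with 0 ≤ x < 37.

11, 26

37 ≡ 1 (mod 4), so we find a root by search.
Trying successive values, 11² = 121 ≡ 10 (mod 37). The other root is 37 − 11 = 26.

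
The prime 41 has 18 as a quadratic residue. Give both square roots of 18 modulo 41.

10, 31

41 ≡ 1 (mod 4), so we find a root by search.
Trying successive values, 10² = 100 ≡ 18 (mod 41). The other root is 41 − 10 = 31.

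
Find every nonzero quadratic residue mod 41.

1 2 4 5 8 9 10 16 18 20 21 23 25 31 32 33 36 37 39 40

Square k = 1,…,20 (k and 41−k give the same square):
1²=1, 2²=4, 3²=9, 4²=16, 5²=25, 6²=36, 7²≡8, 8²≡23, 9²≡40, 10²≡18, 11²≡39, 12²≡21, 13²≡5, 14²≡32, 15²≡20, 16²≡10, 17²≡2, 18²≡37, 19²≡33, 20²≡31 (mod 41).
So the quadratic residues mod 41 are {1, 2, 4, 5, 8, 9, 10, 16, 18, 20, 21, 23, 25, 31, 32, 33, 36, 37, 39, 40}.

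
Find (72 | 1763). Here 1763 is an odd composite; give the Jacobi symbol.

Pull out 2^3: since 1763 ≡ 3 (mod 8), (2/1763) = -1, so (2/1763)^3 = -1.
Reciprocity: 9 ≡ 1 and 1763 ≡ 3 (mod 4), so (9/1763) = +(1763/9).
Reduce top mod 9: now compute (8/9).
Pull out 2^3: since 9 ≡ 1 (mod 8), (2/9) = +1, so (2/9)^3 = +1.
Reached (1/9) = 1. Collecting the sign flips along the way, the symbol is -1.

-1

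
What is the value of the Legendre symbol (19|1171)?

1

Euler's criterion: (19/1171) ≡ 19^585 (mod 1171).
19^2 ≡ 361 (mod 1171)
19^4 ≡ 340 (mod 1171)
19^8 ≡ 842 (mod 1171)
19^16 ≡ 509 (mod 1171)
19^32 ≡ 290 (mod 1171)
19^64 ≡ 959 (mod 1171)
19^128 ≡ 446 (mod 1171)
19^256 ≡ 1017 (mod 1171)
19^512 ≡ 296 (mod 1171)
19^585 = 19^(512+64+8+1) ≡ 1 (mod 1171).
Result is 1, so (19/1171) = 1.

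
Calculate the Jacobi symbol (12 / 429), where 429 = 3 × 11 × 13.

Pull out 2^2: since 429 ≡ 5 (mod 8), (2/429) = -1, so (2/429)^2 = +1.
Reciprocity: 3 ≡ 3 and 429 ≡ 1 (mod 4), so (3/429) = +(429/3).
Reduce top mod 3: now compute (0/3).
Top reduces to 0: gcd > 1, so the symbol is 0.

0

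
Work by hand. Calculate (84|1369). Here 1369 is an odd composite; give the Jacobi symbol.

Pull out 2^2: since 1369 ≡ 1 (mod 8), (2/1369) = +1, so (2/1369)^2 = +1.
Reciprocity: 21 ≡ 1 and 1369 ≡ 1 (mod 4), so (21/1369) = +(1369/21).
Reduce top mod 21: now compute (4/21).
Pull out 2^2: since 21 ≡ 5 (mod 8), (2/21) = -1, so (2/21)^2 = +1.
Reached (1/21) = 1. Collecting the sign flips along the way, the symbol is +1.

1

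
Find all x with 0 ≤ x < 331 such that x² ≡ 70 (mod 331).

Since 331 ≡ 3 (mod 4), a square root of 70 is 70^((331+1)/4) = 70^83 mod 331.
Repeated squaring: 70^2≡266, 70^4≡253, 70^8≡126, 70^16≡319, 70^32≡144, 70^64≡214 (mod 331).
70^83 = 70^(64+16+2+1) ≡ 100 (mod 331).
Check: 100² = 10000 ≡ 70 (mod 331). The two roots are 100 and 231.

100, 231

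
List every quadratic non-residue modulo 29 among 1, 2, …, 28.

Square k = 1,…,14 (k and 29−k give the same square):
1²=1, 2²=4, 3²=9, 4²=16, 5²=25, 6²≡7, 7²≡20, 8²≡6, 9²≡23, 10²≡13, 11²≡5, 12²≡28, 13²≡24, 14²≡22 (mod 29).
The residues are {1, 4, 5, 6, 7, 9, 13, 16, 20, 22, 23, 24, 25, 28}; the non-residues are the remaining 14 nonzero classes.

2 3 8 10 11 12 14 15 17 18 19 21 26 27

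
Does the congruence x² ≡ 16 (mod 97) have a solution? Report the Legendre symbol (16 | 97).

1

Pull out 2^4: since 97 ≡ 1 (mod 8), (2/97) = +1, so (2/97)^4 = +1.
Reached (1/97) = 1. Collecting the sign flips along the way, the symbol is +1.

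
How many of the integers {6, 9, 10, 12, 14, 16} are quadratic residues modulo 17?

2

(6/17) = -1 → non-residue.
(9/17) = +1 → QR.
(10/17) = -1 → non-residue.
(12/17) = -1 → non-residue.
(14/17) = -1 → non-residue.
(16/17) = +1 → QR.
Total quadratic residues among the 6: 2.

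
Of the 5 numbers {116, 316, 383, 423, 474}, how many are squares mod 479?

(116/479) = -1 → non-residue.
(316/479) = -1 → non-residue.
(383/479) = -1 → non-residue.
(423/479) = -1 → non-residue.
(474/479) = -1 → non-residue.
Total quadratic residues among the 5: 0.

0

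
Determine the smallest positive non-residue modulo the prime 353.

(2/353) = +1, so 2 is a residue.
(3/353) = −1, so 3 is the smallest positive non-residue mod 353.

3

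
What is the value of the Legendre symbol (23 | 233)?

1

Euler's criterion: (23/233) ≡ 23^116 (mod 233).
23^2 ≡ 63 (mod 233)
23^4 ≡ 8 (mod 233)
23^8 ≡ 64 (mod 233)
23^16 ≡ 135 (mod 233)
23^32 ≡ 51 (mod 233)
23^64 ≡ 38 (mod 233)
23^116 = 23^(64+32+16+4) ≡ 1 (mod 233).
Result is 1, so (23/233) = 1.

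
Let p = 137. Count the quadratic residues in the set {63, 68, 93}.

(63/137) = +1 → QR.
(68/137) = +1 → QR.
(93/137) = +1 → QR.
Total quadratic residues among the 3: 3.

3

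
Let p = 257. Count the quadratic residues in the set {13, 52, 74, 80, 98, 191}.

3

(13/257) = +1 → QR.
(52/257) = +1 → QR.
(74/257) = -1 → non-residue.
(80/257) = -1 → non-residue.
(98/257) = +1 → QR.
(191/257) = -1 → non-residue.
Total quadratic residues among the 6: 3.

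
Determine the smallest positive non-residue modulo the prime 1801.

11

(2/1801) = +1, so 2 is a residue.
(3/1801) = +1, so 3 is a residue.
(4/1801) = +1, so 4 is a residue.
(5/1801) = +1, so 5 is a residue.
(6/1801) = +1, so 6 is a residue.
(7/1801) = +1, so 7 is a residue.
(8/1801) = +1, so 8 is a residue.
(9/1801) = +1, so 9 is a residue.
(10/1801) = +1, so 10 is a residue.
(11/1801) = −1, so 11 is the smallest positive non-residue mod 1801.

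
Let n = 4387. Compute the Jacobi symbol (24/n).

1

Pull out 2^3: since 4387 ≡ 3 (mod 8), (2/4387) = -1, so (2/4387)^3 = -1.
Reciprocity: 3 ≡ 3 and 4387 ≡ 3 (mod 4), so (3/4387) = −(4387/3).
Reduce top mod 3: now compute (1/3).
Reached (1/3) = 1. Collecting the sign flips along the way, the symbol is +1.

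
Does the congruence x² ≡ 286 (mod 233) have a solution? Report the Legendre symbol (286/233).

-1

First reduce: 286 ≡ 53 (mod 233).
Reciprocity: 53 ≡ 1 and 233 ≡ 1 (mod 4), so (53/233) = +(233/53).
Reduce top mod 53: now compute (21/53).
Reciprocity: 21 ≡ 1 and 53 ≡ 1 (mod 4), so (21/53) = +(53/21).
Reduce top mod 21: now compute (11/21).
Reciprocity: 11 ≡ 3 and 21 ≡ 1 (mod 4), so (11/21) = +(21/11).
Reduce top mod 11: now compute (10/11).
Pull out 2: since 11 ≡ 3 (mod 8), (2/11) = -1.
Reciprocity: 5 ≡ 1 and 11 ≡ 3 (mod 4), so (5/11) = +(11/5).
Reduce top mod 5: now compute (1/5).
Reached (1/5) = 1. Collecting the sign flips along the way, the symbol is -1.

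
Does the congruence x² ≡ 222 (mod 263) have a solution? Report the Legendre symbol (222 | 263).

Pull out 2: since 263 ≡ 7 (mod 8), (2/263) = +1.
Reciprocity: 111 ≡ 3 and 263 ≡ 3 (mod 4), so (111/263) = −(263/111).
Reduce top mod 111: now compute (41/111).
Reciprocity: 41 ≡ 1 and 111 ≡ 3 (mod 4), so (41/111) = +(111/41).
Reduce top mod 41: now compute (29/41).
Reciprocity: 29 ≡ 1 and 41 ≡ 1 (mod 4), so (29/41) = +(41/29).
Reduce top mod 29: now compute (12/29).
Pull out 2^2: since 29 ≡ 5 (mod 8), (2/29) = -1, so (2/29)^2 = +1.
Reciprocity: 3 ≡ 3 and 29 ≡ 1 (mod 4), so (3/29) = +(29/3).
Reduce top mod 3: now compute (2/3).
Pull out 2: since 3 ≡ 3 (mod 8), (2/3) = -1.
Reached (1/3) = 1. Collecting the sign flips along the way, the symbol is +1.

1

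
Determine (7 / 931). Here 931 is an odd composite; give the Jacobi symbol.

0

Reciprocity: 7 ≡ 3 and 931 ≡ 3 (mod 4), so (7/931) = −(931/7).
Reduce top mod 7: now compute (0/7).
Top reduces to 0: gcd > 1, so the symbol is 0.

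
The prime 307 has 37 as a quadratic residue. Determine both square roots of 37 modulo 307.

Since 307 ≡ 3 (mod 4), a square root of 37 is 37^((307+1)/4) = 37^77 mod 307.
Repeated squaring: 37^2≡141, 37^4≡233, 37^8≡257, 37^16≡44, 37^32≡94, 37^64≡240 (mod 307).
37^77 = 37^(64+8+4+1) ≡ 246 (mod 307).
Check: 246² = 60516 ≡ 37 (mod 307). The two roots are 61 and 246.

61, 246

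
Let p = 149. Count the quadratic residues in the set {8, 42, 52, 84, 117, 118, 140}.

3

(8/149) = -1 → non-residue.
(42/149) = +1 → QR.
(52/149) = -1 → non-residue.
(84/149) = -1 → non-residue.
(117/149) = -1 → non-residue.
(118/149) = +1 → QR.
(140/149) = +1 → QR.
Total quadratic residues among the 7: 3.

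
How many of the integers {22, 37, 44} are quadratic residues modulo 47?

(22/47) = -1 → non-residue.
(37/47) = +1 → QR.
(44/47) = -1 → non-residue.
Total quadratic residues among the 3: 1.

1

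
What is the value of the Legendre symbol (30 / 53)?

-1

Euler's criterion: (30/53) ≡ 30^26 (mod 53).
30^2 ≡ 52 (mod 53)
30^4 ≡ 1 (mod 53)
30^8 ≡ 1 (mod 53)
30^16 ≡ 1 (mod 53)
30^26 = 30^(16+8+2) ≡ 52 (mod 53).
Result is 52 ≡ −1, so (30/53) = −1.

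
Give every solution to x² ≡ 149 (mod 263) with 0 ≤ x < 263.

82, 181

Since 263 ≡ 3 (mod 4), a square root of 149 is 149^((263+1)/4) = 149^66 mod 263.
Repeated squaring: 149^2≡109, 149^4≡46, 149^8≡12, 149^16≡144, 149^32≡222, 149^64≡103 (mod 263).
149^66 = 149^(64+2) ≡ 181 (mod 263).
Check: 181² = 32761 ≡ 149 (mod 263). The two roots are 82 and 181.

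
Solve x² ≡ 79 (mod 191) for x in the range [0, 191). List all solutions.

Since 191 ≡ 3 (mod 4), a square root of 79 is 79^((191+1)/4) = 79^48 mod 191.
Repeated squaring: 79^2≡129, 79^4≡24, 79^8≡3, 79^16≡9, 79^32≡81 (mod 191).
79^48 = 79^(32+16) ≡ 156 (mod 191).
Check: 156² = 24336 ≡ 79 (mod 191). The two roots are 35 and 156.

35, 156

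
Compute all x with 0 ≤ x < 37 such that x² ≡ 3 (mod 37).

15, 22

37 ≡ 1 (mod 4), so we find a root by search.
Trying successive values, 15² = 225 ≡ 3 (mod 37). The other root is 37 − 15 = 22.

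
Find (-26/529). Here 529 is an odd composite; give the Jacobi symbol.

1

First reduce: -26 ≡ 503 (mod 529).
Reciprocity: 503 ≡ 3 and 529 ≡ 1 (mod 4), so (503/529) = +(529/503).
Reduce top mod 503: now compute (26/503).
Pull out 2: since 503 ≡ 7 (mod 8), (2/503) = +1.
Reciprocity: 13 ≡ 1 and 503 ≡ 3 (mod 4), so (13/503) = +(503/13).
Reduce top mod 13: now compute (9/13).
Reciprocity: 9 ≡ 1 and 13 ≡ 1 (mod 4), so (9/13) = +(13/9).
Reduce top mod 9: now compute (4/9).
Pull out 2^2: since 9 ≡ 1 (mod 8), (2/9) = +1, so (2/9)^2 = +1.
Reached (1/9) = 1. Collecting the sign flips along the way, the symbol is +1.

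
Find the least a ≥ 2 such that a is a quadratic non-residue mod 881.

(2/881) = +1, so 2 is a residue.
(3/881) = −1, so 3 is the smallest positive non-residue mod 881.

3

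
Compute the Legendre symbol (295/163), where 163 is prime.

1

First reduce: 295 ≡ 132 (mod 163).
Pull out 2^2: since 163 ≡ 3 (mod 8), (2/163) = -1, so (2/163)^2 = +1.
Reciprocity: 33 ≡ 1 and 163 ≡ 3 (mod 4), so (33/163) = +(163/33).
Reduce top mod 33: now compute (31/33).
Reciprocity: 31 ≡ 3 and 33 ≡ 1 (mod 4), so (31/33) = +(33/31).
Reduce top mod 31: now compute (2/31).
Pull out 2: since 31 ≡ 7 (mod 8), (2/31) = +1.
Reached (1/31) = 1. Collecting the sign flips along the way, the symbol is +1.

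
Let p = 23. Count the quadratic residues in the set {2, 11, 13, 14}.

2

(2/23) = +1 → QR.
(11/23) = -1 → non-residue.
(13/23) = +1 → QR.
(14/23) = -1 → non-residue.
Total quadratic residues among the 4: 2.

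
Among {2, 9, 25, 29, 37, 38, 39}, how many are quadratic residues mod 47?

4

(2/47) = +1 → QR.
(9/47) = +1 → QR.
(25/47) = +1 → QR.
(29/47) = -1 → non-residue.
(37/47) = +1 → QR.
(38/47) = -1 → non-residue.
(39/47) = -1 → non-residue.
Total quadratic residues among the 7: 4.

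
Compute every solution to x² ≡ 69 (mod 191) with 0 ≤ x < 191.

32, 159

Since 191 ≡ 3 (mod 4), a square root of 69 is 69^((191+1)/4) = 69^48 mod 191.
Repeated squaring: 69^2≡177, 69^4≡5, 69^8≡25, 69^16≡52, 69^32≡30 (mod 191).
69^48 = 69^(32+16) ≡ 32 (mod 191).
Check: 32² = 1024 ≡ 69 (mod 191). The two roots are 32 and 159.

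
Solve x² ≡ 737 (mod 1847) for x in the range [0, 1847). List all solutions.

780, 1067

Since 1847 ≡ 3 (mod 4), a square root of 737 is 737^((1847+1)/4) = 737^462 mod 1847.
Repeated squaring: 737^2≡151, 737^4≡637, 737^8≡1276, 737^16≡969, 737^32≡685, 737^64≡87, 737^128≡181, 737^256≡1362 (mod 1847).
737^462 = 737^(256+128+64+8+4+2) ≡ 1067 (mod 1847).
Check: 1067² = 1138489 ≡ 737 (mod 1847). The two roots are 780 and 1067.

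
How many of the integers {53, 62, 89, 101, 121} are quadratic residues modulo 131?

(53/131) = +1 → QR.
(62/131) = +1 → QR.
(89/131) = +1 → QR.
(101/131) = +1 → QR.
(121/131) = +1 → QR.
Total quadratic residues among the 5: 5.

5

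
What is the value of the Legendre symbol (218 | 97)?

1

Euler's criterion: (218/97) ≡ 24^48 (mod 97).
24^2 ≡ 91 (mod 97)
24^4 ≡ 36 (mod 97)
24^8 ≡ 35 (mod 97)
24^16 ≡ 61 (mod 97)
24^32 ≡ 35 (mod 97)
24^48 = 24^(32+16) ≡ 1 (mod 97).
Result is 1, so (218/97) = 1.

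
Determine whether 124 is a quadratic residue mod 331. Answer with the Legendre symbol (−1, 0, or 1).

Euler's criterion: (124/331) ≡ 124^165 (mod 331).
124^2 ≡ 150 (mod 331)
124^4 ≡ 323 (mod 331)
124^8 ≡ 64 (mod 331)
124^16 ≡ 124 (mod 331)
124^32 ≡ 150 (mod 331)
124^64 ≡ 323 (mod 331)
124^128 ≡ 64 (mod 331)
124^165 = 124^(128+32+4+1) ≡ 1 (mod 331).
Result is 1, so (124/331) = 1.

1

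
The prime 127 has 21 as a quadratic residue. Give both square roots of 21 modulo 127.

23, 104

Since 127 ≡ 3 (mod 4), a square root of 21 is 21^((127+1)/4) = 21^32 mod 127.
Repeated squaring: 21^2≡60, 21^4≡44, 21^8≡31, 21^16≡72, 21^32≡104 (mod 127).
21^32 = 21^(32) ≡ 104 (mod 127).
Check: 104² = 10816 ≡ 21 (mod 127). The two roots are 23 and 104.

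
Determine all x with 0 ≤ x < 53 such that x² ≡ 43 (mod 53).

53 ≡ 1 (mod 4), so we find a root by search.
Trying successive values, 19² = 361 ≡ 43 (mod 53). The other root is 53 − 19 = 34.

19, 34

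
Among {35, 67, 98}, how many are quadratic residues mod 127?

2

(35/127) = +1 → QR.
(67/127) = -1 → non-residue.
(98/127) = +1 → QR.
Total quadratic residues among the 3: 2.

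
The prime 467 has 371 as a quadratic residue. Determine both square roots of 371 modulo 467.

Since 467 ≡ 3 (mod 4), a square root of 371 is 371^((467+1)/4) = 371^117 mod 467.
Repeated squaring: 371^2≡343, 371^4≡432, 371^8≡291, 371^16≡154, 371^32≡366, 371^64≡394 (mod 467).
371^117 = 371^(64+32+16+4+1) ≡ 71 (mod 467).
Check: 71² = 5041 ≡ 371 (mod 467). The two roots are 71 and 396.

71, 396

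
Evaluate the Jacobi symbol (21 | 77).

0

Reciprocity: 21 ≡ 1 and 77 ≡ 1 (mod 4), so (21/77) = +(77/21).
Reduce top mod 21: now compute (14/21).
Pull out 2: since 21 ≡ 5 (mod 8), (2/21) = -1.
Reciprocity: 7 ≡ 3 and 21 ≡ 1 (mod 4), so (7/21) = +(21/7).
Reduce top mod 7: now compute (0/7).
Top reduces to 0: gcd > 1, so the symbol is 0.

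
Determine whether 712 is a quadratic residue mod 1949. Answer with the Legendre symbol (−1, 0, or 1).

Pull out 2^3: since 1949 ≡ 5 (mod 8), (2/1949) = -1, so (2/1949)^3 = -1.
Reciprocity: 89 ≡ 1 and 1949 ≡ 1 (mod 4), so (89/1949) = +(1949/89).
Reduce top mod 89: now compute (80/89).
Pull out 2^4: since 89 ≡ 1 (mod 8), (2/89) = +1, so (2/89)^4 = +1.
Reciprocity: 5 ≡ 1 and 89 ≡ 1 (mod 4), so (5/89) = +(89/5).
Reduce top mod 5: now compute (4/5).
Pull out 2^2: since 5 ≡ 5 (mod 8), (2/5) = -1, so (2/5)^2 = +1.
Reached (1/5) = 1. Collecting the sign flips along the way, the symbol is -1.

-1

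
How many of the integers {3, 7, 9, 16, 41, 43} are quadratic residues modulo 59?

(3/59) = +1 → QR.
(7/59) = +1 → QR.
(9/59) = +1 → QR.
(16/59) = +1 → QR.
(41/59) = +1 → QR.
(43/59) = -1 → non-residue.
Total quadratic residues among the 6: 5.

5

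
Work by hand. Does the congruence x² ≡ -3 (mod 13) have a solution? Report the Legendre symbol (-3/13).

1

First reduce: -3 ≡ 10 (mod 13).
Pull out 2: since 13 ≡ 5 (mod 8), (2/13) = -1.
Reciprocity: 5 ≡ 1 and 13 ≡ 1 (mod 4), so (5/13) = +(13/5).
Reduce top mod 5: now compute (3/5).
Reciprocity: 3 ≡ 3 and 5 ≡ 1 (mod 4), so (3/5) = +(5/3).
Reduce top mod 3: now compute (2/3).
Pull out 2: since 3 ≡ 3 (mod 8), (2/3) = -1.
Reached (1/3) = 1. Collecting the sign flips along the way, the symbol is +1.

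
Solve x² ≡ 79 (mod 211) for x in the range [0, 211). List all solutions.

76, 135

Since 211 ≡ 3 (mod 4), a square root of 79 is 79^((211+1)/4) = 79^53 mod 211.
Repeated squaring: 79^2≡122, 79^4≡114, 79^8≡125, 79^16≡11, 79^32≡121 (mod 211).
79^53 = 79^(32+16+4+1) ≡ 76 (mod 211).
Check: 76² = 5776 ≡ 79 (mod 211). The two roots are 76 and 135.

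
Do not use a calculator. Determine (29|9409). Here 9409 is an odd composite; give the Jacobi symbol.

Reciprocity: 29 ≡ 1 and 9409 ≡ 1 (mod 4), so (29/9409) = +(9409/29).
Reduce top mod 29: now compute (13/29).
Reciprocity: 13 ≡ 1 and 29 ≡ 1 (mod 4), so (13/29) = +(29/13).
Reduce top mod 13: now compute (3/13).
Reciprocity: 3 ≡ 3 and 13 ≡ 1 (mod 4), so (3/13) = +(13/3).
Reduce top mod 3: now compute (1/3).
Reached (1/3) = 1. Collecting the sign flips along the way, the symbol is +1.

1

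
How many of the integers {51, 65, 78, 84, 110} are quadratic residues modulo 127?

1

(51/127) = -1 → non-residue.
(65/127) = -1 → non-residue.
(78/127) = -1 → non-residue.
(84/127) = +1 → QR.
(110/127) = -1 → non-residue.
Total quadratic residues among the 5: 1.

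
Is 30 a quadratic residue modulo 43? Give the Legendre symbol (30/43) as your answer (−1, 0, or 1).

Euler's criterion: (30/43) ≡ 30^21 (mod 43).
30^2 ≡ 40 (mod 43)
30^4 ≡ 9 (mod 43)
30^8 ≡ 38 (mod 43)
30^16 ≡ 25 (mod 43)
30^21 = 30^(16+4+1) ≡ 42 (mod 43).
Result is 42 ≡ −1, so (30/43) = −1.

-1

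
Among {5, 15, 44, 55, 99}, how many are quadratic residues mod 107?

(5/107) = -1 → non-residue.
(15/107) = -1 → non-residue.
(44/107) = +1 → QR.
(55/107) = -1 → non-residue.
(99/107) = +1 → QR.
Total quadratic residues among the 5: 2.

2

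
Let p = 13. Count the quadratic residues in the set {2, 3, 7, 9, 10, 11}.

(2/13) = -1 → non-residue.
(3/13) = +1 → QR.
(7/13) = -1 → non-residue.
(9/13) = +1 → QR.
(10/13) = +1 → QR.
(11/13) = -1 → non-residue.
Total quadratic residues among the 6: 3.

3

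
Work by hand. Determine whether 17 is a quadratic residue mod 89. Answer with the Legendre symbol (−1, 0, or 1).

1

Euler's criterion: (17/89) ≡ 17^44 (mod 89).
17^2 ≡ 22 (mod 89)
17^4 ≡ 39 (mod 89)
17^8 ≡ 8 (mod 89)
17^16 ≡ 64 (mod 89)
17^32 ≡ 2 (mod 89)
17^44 = 17^(32+8+4) ≡ 1 (mod 89).
Result is 1, so (17/89) = 1.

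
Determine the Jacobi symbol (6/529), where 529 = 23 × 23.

1

Pull out 2: since 529 ≡ 1 (mod 8), (2/529) = +1.
Reciprocity: 3 ≡ 3 and 529 ≡ 1 (mod 4), so (3/529) = +(529/3).
Reduce top mod 3: now compute (1/3).
Reached (1/3) = 1. Collecting the sign flips along the way, the symbol is +1.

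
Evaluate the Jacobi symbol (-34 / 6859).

1

First reduce: -34 ≡ 6825 (mod 6859).
Reciprocity: 6825 ≡ 1 and 6859 ≡ 3 (mod 4), so (6825/6859) = +(6859/6825).
Reduce top mod 6825: now compute (34/6825).
Pull out 2: since 6825 ≡ 1 (mod 8), (2/6825) = +1.
Reciprocity: 17 ≡ 1 and 6825 ≡ 1 (mod 4), so (17/6825) = +(6825/17).
Reduce top mod 17: now compute (8/17).
Pull out 2^3: since 17 ≡ 1 (mod 8), (2/17) = +1, so (2/17)^3 = +1.
Reached (1/17) = 1. Collecting the sign flips along the way, the symbol is +1.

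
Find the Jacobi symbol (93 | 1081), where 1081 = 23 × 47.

Reciprocity: 93 ≡ 1 and 1081 ≡ 1 (mod 4), so (93/1081) = +(1081/93).
Reduce top mod 93: now compute (58/93).
Pull out 2: since 93 ≡ 5 (mod 8), (2/93) = -1.
Reciprocity: 29 ≡ 1 and 93 ≡ 1 (mod 4), so (29/93) = +(93/29).
Reduce top mod 29: now compute (6/29).
Pull out 2: since 29 ≡ 5 (mod 8), (2/29) = -1.
Reciprocity: 3 ≡ 3 and 29 ≡ 1 (mod 4), so (3/29) = +(29/3).
Reduce top mod 3: now compute (2/3).
Pull out 2: since 3 ≡ 3 (mod 8), (2/3) = -1.
Reached (1/3) = 1. Collecting the sign flips along the way, the symbol is -1.

-1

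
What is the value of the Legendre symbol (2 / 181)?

Euler's criterion: (2/181) ≡ 2^90 (mod 181).
2^2 ≡ 4 (mod 181)
2^4 ≡ 16 (mod 181)
2^8 ≡ 75 (mod 181)
2^16 ≡ 14 (mod 181)
2^32 ≡ 15 (mod 181)
2^64 ≡ 44 (mod 181)
2^90 = 2^(64+16+8+2) ≡ 180 (mod 181).
Result is 180 ≡ −1, so (2/181) = −1.

-1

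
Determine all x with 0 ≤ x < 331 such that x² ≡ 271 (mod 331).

Since 331 ≡ 3 (mod 4), a square root of 271 is 271^((331+1)/4) = 271^83 mod 331.
Repeated squaring: 271^2≡290, 271^4≡26, 271^8≡14, 271^16≡196, 271^32≡20, 271^64≡69 (mod 331).
271^83 = 271^(64+16+2+1) ≡ 230 (mod 331).
Check: 230² = 52900 ≡ 271 (mod 331). The two roots are 101 and 230.

101, 230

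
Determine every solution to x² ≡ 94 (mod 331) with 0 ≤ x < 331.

Since 331 ≡ 3 (mod 4), a square root of 94 is 94^((331+1)/4) = 94^83 mod 331.
Repeated squaring: 94^2≡230, 94^4≡271, 94^8≡290, 94^16≡26, 94^32≡14, 94^64≡196 (mod 331).
94^83 = 94^(64+16+2+1) ≡ 184 (mod 331).
Check: 184² = 33856 ≡ 94 (mod 331). The two roots are 147 and 184.

147, 184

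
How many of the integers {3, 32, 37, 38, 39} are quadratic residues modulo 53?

(3/53) = -1 → non-residue.
(32/53) = -1 → non-residue.
(37/53) = +1 → QR.
(38/53) = +1 → QR.
(39/53) = -1 → non-residue.
Total quadratic residues among the 5: 2.

2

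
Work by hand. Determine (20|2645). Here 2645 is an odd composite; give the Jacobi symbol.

0

Pull out 2^2: since 2645 ≡ 5 (mod 8), (2/2645) = -1, so (2/2645)^2 = +1.
Reciprocity: 5 ≡ 1 and 2645 ≡ 1 (mod 4), so (5/2645) = +(2645/5).
Reduce top mod 5: now compute (0/5).
Top reduces to 0: gcd > 1, so the symbol is 0.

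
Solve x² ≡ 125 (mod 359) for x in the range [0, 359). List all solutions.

22, 337

Since 359 ≡ 3 (mod 4), a square root of 125 is 125^((359+1)/4) = 125^90 mod 359.
Repeated squaring: 125^2≡188, 125^4≡162, 125^8≡37, 125^16≡292, 125^32≡181, 125^64≡92 (mod 359).
125^90 = 125^(64+16+8+2) ≡ 22 (mod 359).
Check: 22² = 484 ≡ 125 (mod 359). The two roots are 22 and 337.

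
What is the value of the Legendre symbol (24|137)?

Euler's criterion: (24/137) ≡ 24^68 (mod 137).
24^2 ≡ 28 (mod 137)
24^4 ≡ 99 (mod 137)
24^8 ≡ 74 (mod 137)
24^16 ≡ 133 (mod 137)
24^32 ≡ 16 (mod 137)
24^64 ≡ 119 (mod 137)
24^68 = 24^(64+4) ≡ 136 (mod 137).
Result is 136 ≡ −1, so (24/137) = −1.

-1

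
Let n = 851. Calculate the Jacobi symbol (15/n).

1

Reciprocity: 15 ≡ 3 and 851 ≡ 3 (mod 4), so (15/851) = −(851/15).
Reduce top mod 15: now compute (11/15).
Reciprocity: 11 ≡ 3 and 15 ≡ 3 (mod 4), so (11/15) = −(15/11).
Reduce top mod 11: now compute (4/11).
Pull out 2^2: since 11 ≡ 3 (mod 8), (2/11) = -1, so (2/11)^2 = +1.
Reached (1/11) = 1. Collecting the sign flips along the way, the symbol is +1.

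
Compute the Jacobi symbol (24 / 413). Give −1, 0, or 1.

Pull out 2^3: since 413 ≡ 5 (mod 8), (2/413) = -1, so (2/413)^3 = -1.
Reciprocity: 3 ≡ 3 and 413 ≡ 1 (mod 4), so (3/413) = +(413/3).
Reduce top mod 3: now compute (2/3).
Pull out 2: since 3 ≡ 3 (mod 8), (2/3) = -1.
Reached (1/3) = 1. Collecting the sign flips along the way, the symbol is +1.

1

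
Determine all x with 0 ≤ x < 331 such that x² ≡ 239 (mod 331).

Since 331 ≡ 3 (mod 4), a square root of 239 is 239^((331+1)/4) = 239^83 mod 331.
Repeated squaring: 239^2≡189, 239^4≡304, 239^8≡67, 239^16≡186, 239^32≡172, 239^64≡125 (mod 331).
239^83 = 239^(64+16+2+1) ≡ 153 (mod 331).
Check: 153² = 23409 ≡ 239 (mod 331). The two roots are 153 and 178.

153, 178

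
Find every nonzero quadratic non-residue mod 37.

2,5,6,8,13,14,15,17,18,19,20,22,23,24,29,31,32,35

Square k = 1,…,18 (k and 37−k give the same square):
1²=1, 2²=4, 3²=9, 4²=16, 5²=25, 6²=36, 7²≡12, 8²≡27, 9²≡7, 10²≡26, 11²≡10, 12²≡33, 13²≡21, 14²≡11, 15²≡3, 16²≡34, 17²≡30, 18²≡28 (mod 37).
The residues are {1, 3, 4, 7, 9, 10, 11, 12, 16, 21, 25, 26, 27, 28, 30, 33, 34, 36}; the non-residues are the remaining 18 nonzero classes.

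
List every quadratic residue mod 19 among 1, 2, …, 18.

1, 4, 5, 6, 7, 9, 11, 16, 17

Square k = 1,…,9 (k and 19−k give the same square):
1²=1, 2²=4, 3²=9, 4²=16, 5²≡6, 6²≡17, 7²≡11, 8²≡7, 9²≡5 (mod 19).
So the quadratic residues mod 19 are {1, 4, 5, 6, 7, 9, 11, 16, 17}.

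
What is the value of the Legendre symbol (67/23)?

-1

First reduce: 67 ≡ 21 (mod 23).
Reciprocity: 21 ≡ 1 and 23 ≡ 3 (mod 4), so (21/23) = +(23/21).
Reduce top mod 21: now compute (2/21).
Pull out 2: since 21 ≡ 5 (mod 8), (2/21) = -1.
Reached (1/21) = 1. Collecting the sign flips along the way, the symbol is -1.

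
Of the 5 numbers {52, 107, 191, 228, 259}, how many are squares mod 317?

(52/317) = -1 → non-residue.
(107/317) = -1 → non-residue.
(191/317) = -1 → non-residue.
(228/317) = +1 → QR.
(259/317) = +1 → QR.
Total quadratic residues among the 5: 2.

2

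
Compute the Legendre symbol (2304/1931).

1

First reduce: 2304 ≡ 373 (mod 1931).
Reciprocity: 373 ≡ 1 and 1931 ≡ 3 (mod 4), so (373/1931) = +(1931/373).
Reduce top mod 373: now compute (66/373).
Pull out 2: since 373 ≡ 5 (mod 8), (2/373) = -1.
Reciprocity: 33 ≡ 1 and 373 ≡ 1 (mod 4), so (33/373) = +(373/33).
Reduce top mod 33: now compute (10/33).
Pull out 2: since 33 ≡ 1 (mod 8), (2/33) = +1.
Reciprocity: 5 ≡ 1 and 33 ≡ 1 (mod 4), so (5/33) = +(33/5).
Reduce top mod 5: now compute (3/5).
Reciprocity: 3 ≡ 3 and 5 ≡ 1 (mod 4), so (3/5) = +(5/3).
Reduce top mod 3: now compute (2/3).
Pull out 2: since 3 ≡ 3 (mod 8), (2/3) = -1.
Reached (1/3) = 1. Collecting the sign flips along the way, the symbol is +1.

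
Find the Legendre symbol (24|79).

-1

Euler's criterion: (24/79) ≡ 24^39 (mod 79).
24^2 ≡ 23 (mod 79)
24^4 ≡ 55 (mod 79)
24^8 ≡ 23 (mod 79)
24^16 ≡ 55 (mod 79)
24^32 ≡ 23 (mod 79)
24^39 = 24^(32+4+2+1) ≡ 78 (mod 79).
Result is 78 ≡ −1, so (24/79) = −1.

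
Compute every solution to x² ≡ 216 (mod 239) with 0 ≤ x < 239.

107, 132

Since 239 ≡ 3 (mod 4), a square root of 216 is 216^((239+1)/4) = 216^60 mod 239.
Repeated squaring: 216^2≡51, 216^4≡211, 216^8≡67, 216^16≡187, 216^32≡75 (mod 239).
216^60 = 216^(32+16+8+4) ≡ 132 (mod 239).
Check: 132² = 17424 ≡ 216 (mod 239). The two roots are 107 and 132.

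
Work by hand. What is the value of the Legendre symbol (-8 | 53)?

Euler's criterion: (-8/53) ≡ 45^26 (mod 53).
45^2 ≡ 11 (mod 53)
45^4 ≡ 15 (mod 53)
45^8 ≡ 13 (mod 53)
45^16 ≡ 10 (mod 53)
45^26 = 45^(16+8+2) ≡ 52 (mod 53).
Result is 52 ≡ −1, so (-8/53) = −1.

-1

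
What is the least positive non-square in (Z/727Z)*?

3

(2/727) = +1, so 2 is a residue.
(3/727) = −1, so 3 is the smallest positive non-residue mod 727.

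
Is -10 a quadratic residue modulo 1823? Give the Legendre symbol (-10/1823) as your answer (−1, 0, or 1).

First reduce: -10 ≡ 1813 (mod 1823).
Reciprocity: 1813 ≡ 1 and 1823 ≡ 3 (mod 4), so (1813/1823) = +(1823/1813).
Reduce top mod 1813: now compute (10/1813).
Pull out 2: since 1813 ≡ 5 (mod 8), (2/1813) = -1.
Reciprocity: 5 ≡ 1 and 1813 ≡ 1 (mod 4), so (5/1813) = +(1813/5).
Reduce top mod 5: now compute (3/5).
Reciprocity: 3 ≡ 3 and 5 ≡ 1 (mod 4), so (3/5) = +(5/3).
Reduce top mod 3: now compute (2/3).
Pull out 2: since 3 ≡ 3 (mod 8), (2/3) = -1.
Reached (1/3) = 1. Collecting the sign flips along the way, the symbol is +1.

1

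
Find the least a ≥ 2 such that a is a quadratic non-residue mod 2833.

(2/2833) = +1, so 2 is a residue.
(3/2833) = +1, so 3 is a residue.
(4/2833) = +1, so 4 is a residue.
(5/2833) = −1, so 5 is the smallest positive non-residue mod 2833.

5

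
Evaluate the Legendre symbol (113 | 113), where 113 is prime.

0

First reduce: 113 ≡ 0 (mod 113).
Top reduces to 0: gcd > 1, so the symbol is 0.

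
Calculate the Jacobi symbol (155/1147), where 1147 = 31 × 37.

Reciprocity: 155 ≡ 3 and 1147 ≡ 3 (mod 4), so (155/1147) = −(1147/155).
Reduce top mod 155: now compute (62/155).
Pull out 2: since 155 ≡ 3 (mod 8), (2/155) = -1.
Reciprocity: 31 ≡ 3 and 155 ≡ 3 (mod 4), so (31/155) = −(155/31).
Reduce top mod 31: now compute (0/31).
Top reduces to 0: gcd > 1, so the symbol is 0.

0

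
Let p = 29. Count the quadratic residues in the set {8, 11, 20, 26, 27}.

(8/29) = -1 → non-residue.
(11/29) = -1 → non-residue.
(20/29) = +1 → QR.
(26/29) = -1 → non-residue.
(27/29) = -1 → non-residue.
Total quadratic residues among the 5: 1.

1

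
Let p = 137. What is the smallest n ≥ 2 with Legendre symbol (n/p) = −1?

(2/137) = +1, so 2 is a residue.
(3/137) = −1, so 3 is the smallest positive non-residue mod 137.

3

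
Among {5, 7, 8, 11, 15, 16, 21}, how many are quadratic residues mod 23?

2

(5/23) = -1 → non-residue.
(7/23) = -1 → non-residue.
(8/23) = +1 → QR.
(11/23) = -1 → non-residue.
(15/23) = -1 → non-residue.
(16/23) = +1 → QR.
(21/23) = -1 → non-residue.
Total quadratic residues among the 7: 2.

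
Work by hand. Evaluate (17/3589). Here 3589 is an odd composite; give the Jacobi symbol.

Reciprocity: 17 ≡ 1 and 3589 ≡ 1 (mod 4), so (17/3589) = +(3589/17).
Reduce top mod 17: now compute (2/17).
Pull out 2: since 17 ≡ 1 (mod 8), (2/17) = +1.
Reached (1/17) = 1. Collecting the sign flips along the way, the symbol is +1.

1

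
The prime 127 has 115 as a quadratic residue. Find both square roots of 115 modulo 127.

49, 78

Since 127 ≡ 3 (mod 4), a square root of 115 is 115^((127+1)/4) = 115^32 mod 127.
Repeated squaring: 115^2≡17, 115^4≡35, 115^8≡82, 115^16≡120, 115^32≡49 (mod 127).
115^32 = 115^(32) ≡ 49 (mod 127).
Check: 49² = 2401 ≡ 115 (mod 127). The two roots are 49 and 78.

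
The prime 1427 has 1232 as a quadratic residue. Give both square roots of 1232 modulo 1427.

624, 803

Since 1427 ≡ 3 (mod 4), a square root of 1232 is 1232^((1427+1)/4) = 1232^357 mod 1427.
Repeated squaring: 1232^2≡923, 1232^4≡10, 1232^8≡100, 1232^16≡11, 1232^32≡121, 1232^64≡371, 1232^128≡649, 1232^256≡236 (mod 1427).
1232^357 = 1232^(256+64+32+4+1) ≡ 624 (mod 1427).
Check: 624² = 389376 ≡ 1232 (mod 1427). The two roots are 624 and 803.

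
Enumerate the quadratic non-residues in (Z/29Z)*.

2, 3, 8, 10, 11, 12, 14, 15, 17, 18, 19, 21, 26, 27

Square k = 1,…,14 (k and 29−k give the same square):
1²=1, 2²=4, 3²=9, 4²=16, 5²=25, 6²≡7, 7²≡20, 8²≡6, 9²≡23, 10²≡13, 11²≡5, 12²≡28, 13²≡24, 14²≡22 (mod 29).
The residues are {1, 4, 5, 6, 7, 9, 13, 16, 20, 22, 23, 24, 25, 28}; the non-residues are the remaining 14 nonzero classes.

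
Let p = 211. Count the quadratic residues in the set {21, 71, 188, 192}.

(21/211) = +1 → QR.
(71/211) = +1 → QR.
(188/211) = +1 → QR.
(192/211) = -1 → non-residue.
Total quadratic residues among the 4: 3.

3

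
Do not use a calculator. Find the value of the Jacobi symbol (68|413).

-1

Pull out 2^2: since 413 ≡ 5 (mod 8), (2/413) = -1, so (2/413)^2 = +1.
Reciprocity: 17 ≡ 1 and 413 ≡ 1 (mod 4), so (17/413) = +(413/17).
Reduce top mod 17: now compute (5/17).
Reciprocity: 5 ≡ 1 and 17 ≡ 1 (mod 4), so (5/17) = +(17/5).
Reduce top mod 5: now compute (2/5).
Pull out 2: since 5 ≡ 5 (mod 8), (2/5) = -1.
Reached (1/5) = 1. Collecting the sign flips along the way, the symbol is -1.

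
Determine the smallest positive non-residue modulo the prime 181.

(2/181) = −1, so 2 is the smallest positive non-residue mod 181.

2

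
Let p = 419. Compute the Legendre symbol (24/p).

Pull out 2^3: since 419 ≡ 3 (mod 8), (2/419) = -1, so (2/419)^3 = -1.
Reciprocity: 3 ≡ 3 and 419 ≡ 3 (mod 4), so (3/419) = −(419/3).
Reduce top mod 3: now compute (2/3).
Pull out 2: since 3 ≡ 3 (mod 8), (2/3) = -1.
Reached (1/3) = 1. Collecting the sign flips along the way, the symbol is -1.

-1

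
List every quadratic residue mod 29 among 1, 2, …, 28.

Square k = 1,…,14 (k and 29−k give the same square):
1²=1, 2²=4, 3²=9, 4²=16, 5²=25, 6²≡7, 7²≡20, 8²≡6, 9²≡23, 10²≡13, 11²≡5, 12²≡28, 13²≡24, 14²≡22 (mod 29).
So the quadratic residues mod 29 are {1, 4, 5, 6, 7, 9, 13, 16, 20, 22, 23, 24, 25, 28}.

1,4,5,6,7,9,13,16,20,22,23,24,25,28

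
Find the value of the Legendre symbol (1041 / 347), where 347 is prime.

0

First reduce: 1041 ≡ 0 (mod 347).
Top reduces to 0: gcd > 1, so the symbol is 0.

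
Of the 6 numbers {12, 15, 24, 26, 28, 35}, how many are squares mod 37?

3

(12/37) = +1 → QR.
(15/37) = -1 → non-residue.
(24/37) = -1 → non-residue.
(26/37) = +1 → QR.
(28/37) = +1 → QR.
(35/37) = -1 → non-residue.
Total quadratic residues among the 6: 3.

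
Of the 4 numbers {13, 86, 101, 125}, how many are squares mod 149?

2

(13/149) = -1 → non-residue.
(86/149) = +1 → QR.
(101/149) = -1 → non-residue.
(125/149) = +1 → QR.
Total quadratic residues among the 4: 2.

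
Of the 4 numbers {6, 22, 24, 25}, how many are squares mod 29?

(6/29) = +1 → QR.
(22/29) = +1 → QR.
(24/29) = +1 → QR.
(25/29) = +1 → QR.
Total quadratic residues among the 4: 4.

4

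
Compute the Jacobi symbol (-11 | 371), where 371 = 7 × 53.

-1

First reduce: -11 ≡ 360 (mod 371).
Pull out 2^3: since 371 ≡ 3 (mod 8), (2/371) = -1, so (2/371)^3 = -1.
Reciprocity: 45 ≡ 1 and 371 ≡ 3 (mod 4), so (45/371) = +(371/45).
Reduce top mod 45: now compute (11/45).
Reciprocity: 11 ≡ 3 and 45 ≡ 1 (mod 4), so (11/45) = +(45/11).
Reduce top mod 11: now compute (1/11).
Reached (1/11) = 1. Collecting the sign flips along the way, the symbol is -1.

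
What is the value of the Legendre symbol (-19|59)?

First reduce: -19 ≡ 40 (mod 59).
Pull out 2^3: since 59 ≡ 3 (mod 8), (2/59) = -1, so (2/59)^3 = -1.
Reciprocity: 5 ≡ 1 and 59 ≡ 3 (mod 4), so (5/59) = +(59/5).
Reduce top mod 5: now compute (4/5).
Pull out 2^2: since 5 ≡ 5 (mod 8), (2/5) = -1, so (2/5)^2 = +1.
Reached (1/5) = 1. Collecting the sign flips along the way, the symbol is -1.

-1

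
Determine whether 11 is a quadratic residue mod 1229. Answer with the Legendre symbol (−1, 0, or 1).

Reciprocity: 11 ≡ 3 and 1229 ≡ 1 (mod 4), so (11/1229) = +(1229/11).
Reduce top mod 11: now compute (8/11).
Pull out 2^3: since 11 ≡ 3 (mod 8), (2/11) = -1, so (2/11)^3 = -1.
Reached (1/11) = 1. Collecting the sign flips along the way, the symbol is -1.

-1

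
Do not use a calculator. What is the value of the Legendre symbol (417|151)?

-1

First reduce: 417 ≡ 115 (mod 151).
Reciprocity: 115 ≡ 3 and 151 ≡ 3 (mod 4), so (115/151) = −(151/115).
Reduce top mod 115: now compute (36/115).
Pull out 2^2: since 115 ≡ 3 (mod 8), (2/115) = -1, so (2/115)^2 = +1.
Reciprocity: 9 ≡ 1 and 115 ≡ 3 (mod 4), so (9/115) = +(115/9).
Reduce top mod 9: now compute (7/9).
Reciprocity: 7 ≡ 3 and 9 ≡ 1 (mod 4), so (7/9) = +(9/7).
Reduce top mod 7: now compute (2/7).
Pull out 2: since 7 ≡ 7 (mod 8), (2/7) = +1.
Reached (1/7) = 1. Collecting the sign flips along the way, the symbol is -1.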